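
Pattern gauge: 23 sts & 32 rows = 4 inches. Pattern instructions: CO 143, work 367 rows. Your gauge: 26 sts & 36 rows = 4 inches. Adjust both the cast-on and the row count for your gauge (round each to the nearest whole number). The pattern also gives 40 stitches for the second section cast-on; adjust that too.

Stitches: 143 × 26/23 = 161.65 → 162.
Rows: 367 × 36/32 = 412.88 → 413.
second section cast-on: 40 × 26/23 = 45.22 → 45.

Cast on 162 stitches; work 413 rows; second section cast-on 45 stitches.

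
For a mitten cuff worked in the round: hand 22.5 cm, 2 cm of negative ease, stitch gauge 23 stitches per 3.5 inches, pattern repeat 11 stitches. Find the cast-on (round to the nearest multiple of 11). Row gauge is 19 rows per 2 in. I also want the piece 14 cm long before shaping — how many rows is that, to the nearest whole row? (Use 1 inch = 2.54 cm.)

Finished = 22.5 − 2 = 20.5 cm.
20.5 cm × 1/2.54 = 8.07 inches.
23/3.5 = 6.571 sts per in; 8.07 × 6.571 = 53.04 sts.
Nearest multiple of 11 → 55.
14 cm = 5.51 inches; × 9.5 = 52.36 → 52 rows.

Cast on 55 stitches; work 52 rows.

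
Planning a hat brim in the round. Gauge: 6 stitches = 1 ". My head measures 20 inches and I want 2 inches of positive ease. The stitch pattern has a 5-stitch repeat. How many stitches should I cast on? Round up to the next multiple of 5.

Finished = 20 + 2 = 22 inches.
6 / 1 = 6 sts/in.
22 × 6 = 132.00 sts.
Next multiple of 5: 135.

135 stitches.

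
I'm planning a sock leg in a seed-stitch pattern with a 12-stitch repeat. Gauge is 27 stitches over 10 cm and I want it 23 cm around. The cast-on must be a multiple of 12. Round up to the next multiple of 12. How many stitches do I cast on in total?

27 / 10 = 2.7 sts per cm.
23 × 2.7 = 62.10 sts.
Next multiple of 12: 72.

Cast on 72 stitches.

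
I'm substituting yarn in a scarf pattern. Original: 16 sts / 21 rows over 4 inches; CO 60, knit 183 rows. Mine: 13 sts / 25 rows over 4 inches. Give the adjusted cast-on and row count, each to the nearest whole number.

Stitches: 60 × 13/16 = 48.75 → 49.
Rows: 183 × 25/21 = 217.86 → 218.

Cast on 49 stitches; work 218 rows.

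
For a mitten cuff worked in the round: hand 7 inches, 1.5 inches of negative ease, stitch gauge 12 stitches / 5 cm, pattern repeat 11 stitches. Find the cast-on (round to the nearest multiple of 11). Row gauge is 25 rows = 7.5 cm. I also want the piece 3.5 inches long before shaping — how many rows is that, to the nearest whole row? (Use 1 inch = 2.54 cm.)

Finished = 7 − 1.5 = 5.5 inches.
5.5 inches × 2.54 = 13.97 cm.
12/5 = 2.4 sts per cm; 13.97 × 2.4 = 33.53 sts.
Nearest multiple of 11 → 33.
3.5 inches = 8.89 cm; × 3.333 = 29.63 → 30 rows.

Cast on 33 stitches; work 30 rows.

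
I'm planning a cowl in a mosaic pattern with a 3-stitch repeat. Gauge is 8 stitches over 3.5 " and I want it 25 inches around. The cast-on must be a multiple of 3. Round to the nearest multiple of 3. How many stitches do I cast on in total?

Cast on 57 stitches.

8 / 3.5 = 2.286 sts per inch.
25 × 2.286 = 57.14 sts.
Nearest multiple of 3: 57.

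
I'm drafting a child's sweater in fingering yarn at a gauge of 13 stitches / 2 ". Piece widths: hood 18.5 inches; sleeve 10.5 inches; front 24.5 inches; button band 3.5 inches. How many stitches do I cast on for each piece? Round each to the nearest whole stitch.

Rate = 13/2 = 6.5 sts per in.
hood: 18.5 × 6.5 = 120.25 → 120.
sleeve: 10.5 × 6.5 = 68.25 → 68.
front: 24.5 × 6.5 = 159.25 → 159.
button band: 3.5 × 6.5 = 22.75 → 23.

hood 120; sleeve 68; front 159; button band 23.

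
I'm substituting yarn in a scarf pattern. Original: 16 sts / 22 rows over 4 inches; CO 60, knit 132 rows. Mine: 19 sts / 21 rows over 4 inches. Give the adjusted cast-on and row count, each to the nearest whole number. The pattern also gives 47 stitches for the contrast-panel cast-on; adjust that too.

Stitches: 60 × 19/16 = 71.25 → 71.
Rows: 132 × 21/22 = 126.00 → 126.
contrast-panel cast-on: 47 × 19/16 = 55.81 → 56.

Cast on 71 stitches; work 126 rows; contrast-panel cast-on 56 stitches.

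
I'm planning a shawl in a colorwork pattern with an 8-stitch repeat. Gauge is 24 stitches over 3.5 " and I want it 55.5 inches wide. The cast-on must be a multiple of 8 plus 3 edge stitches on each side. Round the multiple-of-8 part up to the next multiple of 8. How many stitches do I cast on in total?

CO 382 sts.

24 / 3.5 = 6.857 sts per inch.
55.5 × 6.857 = 380.57 sts.
Less 6 edge sts → 374.57 for the repeat.
Next multiple of 8: 376.
Add back 6 edge sts → 382.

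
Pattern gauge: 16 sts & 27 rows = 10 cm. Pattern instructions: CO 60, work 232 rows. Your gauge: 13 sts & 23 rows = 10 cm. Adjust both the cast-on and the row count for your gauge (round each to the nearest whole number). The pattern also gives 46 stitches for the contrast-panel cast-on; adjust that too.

Cast on 49 stitches; work 198 rows; contrast-panel cast-on 37 stitches.

Stitches: 60 × 13/16 = 48.75 → 49.
Rows: 232 × 23/27 = 197.63 → 198.
contrast-panel cast-on: 46 × 13/16 = 37.38 → 37.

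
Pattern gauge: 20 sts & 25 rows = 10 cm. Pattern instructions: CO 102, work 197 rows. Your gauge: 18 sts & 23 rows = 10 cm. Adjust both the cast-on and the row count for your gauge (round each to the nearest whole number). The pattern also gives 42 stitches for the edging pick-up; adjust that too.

Cast on 92 stitches; work 181 rows; edging pick-up 38 stitches.

Stitches: 102 × 18/20 = 91.80 → 92.
Rows: 197 × 23/25 = 181.24 → 181.
edging pick-up: 42 × 18/20 = 37.80 → 38.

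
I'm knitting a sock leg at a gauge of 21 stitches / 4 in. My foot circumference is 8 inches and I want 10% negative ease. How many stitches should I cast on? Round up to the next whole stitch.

Finished = 8 × 0.90 = 7.20 in.
21 / 4 = 5.25 sts per inch.
7.20 × 5.25 = 37.80 sts.
→ 38 sts.

Cast on 38 stitches.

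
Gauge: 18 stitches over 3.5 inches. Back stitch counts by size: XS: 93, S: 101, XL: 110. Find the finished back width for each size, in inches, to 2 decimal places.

XS 18.08 inches; S 19.64 inches; XL 21.39 inches.

18/3.5 = 5.143 sts per in.
XS: 93 / 5.143 = 18.083 → 18.08 in.
S: 101 / 5.143 = 19.639 → 19.64 in.
XL: 110 / 5.143 = 21.389 → 21.39 in.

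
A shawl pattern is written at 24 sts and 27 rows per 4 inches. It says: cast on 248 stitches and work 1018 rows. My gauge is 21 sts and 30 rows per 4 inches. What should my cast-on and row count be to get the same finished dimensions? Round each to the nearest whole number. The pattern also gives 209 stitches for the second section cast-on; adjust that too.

Stitches: 248 × 21/24 = 217.00 → 217.
Rows: 1018 × 30/27 = 1131.11 → 1131.
second section cast-on: 209 × 21/24 = 182.88 → 183.

Cast on 217 stitches; work 1131 rows; second section cast-on 183 stitches.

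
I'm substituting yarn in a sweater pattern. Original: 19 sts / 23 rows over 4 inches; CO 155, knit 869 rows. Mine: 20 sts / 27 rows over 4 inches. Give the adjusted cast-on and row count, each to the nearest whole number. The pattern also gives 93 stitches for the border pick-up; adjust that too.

Cast on 163 stitches; work 1020 rows; border pick-up 98 stitches.

Stitches: 155 × 20/19 = 163.16 → 163.
Rows: 869 × 27/23 = 1020.13 → 1020.
border pick-up: 93 × 20/19 = 97.89 → 98.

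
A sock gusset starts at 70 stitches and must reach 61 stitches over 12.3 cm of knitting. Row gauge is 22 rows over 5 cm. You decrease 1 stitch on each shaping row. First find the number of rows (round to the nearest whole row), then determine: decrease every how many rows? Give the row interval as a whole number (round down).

Decrease every 6th row.

Rows = 12.3 × 4.4 = 54.1 → 54 rows.
Stitches to remove: 9 → 9 shaping rows (at 1 st each).
54 / 9 = 6.00 → every 6 rows.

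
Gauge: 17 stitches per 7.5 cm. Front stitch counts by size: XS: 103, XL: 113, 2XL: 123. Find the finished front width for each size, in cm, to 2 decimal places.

XS 45.44 cm; XL 49.85 cm; 2XL 54.26 cm.

17/7.5 = 2.267 sts per cm.
XS: 103 / 2.267 = 45.441 → 45.44 cm.
XL: 113 / 2.267 = 49.853 → 49.85 cm.
2XL: 123 / 2.267 = 54.265 → 54.26 cm.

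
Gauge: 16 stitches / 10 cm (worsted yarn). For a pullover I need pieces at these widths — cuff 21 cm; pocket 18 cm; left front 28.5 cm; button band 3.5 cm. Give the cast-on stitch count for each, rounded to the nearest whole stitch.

Rate = 16/10 = 1.6 sts per cm.
cuff: 21 × 1.6 = 33.60 → 34.
pocket: 18 × 1.6 = 28.80 → 29.
left front: 28.5 × 1.6 = 45.60 → 46.
button band: 3.5 × 1.6 = 5.60 → 6.

cuff 34; pocket 29; left front 46; button band 6.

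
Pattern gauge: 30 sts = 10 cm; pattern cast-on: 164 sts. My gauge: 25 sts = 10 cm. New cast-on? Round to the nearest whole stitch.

Cast on 137 stitches.

Scale factor = 25 / 30 = 0.833.
164 × 25 / 30 = 136.67 sts.
→ 137 sts.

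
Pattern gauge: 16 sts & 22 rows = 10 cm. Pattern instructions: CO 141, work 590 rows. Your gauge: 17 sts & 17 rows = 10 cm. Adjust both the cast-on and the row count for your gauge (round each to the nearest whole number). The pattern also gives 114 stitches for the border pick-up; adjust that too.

Cast on 150 stitches; work 456 rows; border pick-up 121 stitches.

Stitches: 141 × 17/16 = 149.81 → 150.
Rows: 590 × 17/22 = 455.91 → 456.
border pick-up: 114 × 17/16 = 121.12 → 121.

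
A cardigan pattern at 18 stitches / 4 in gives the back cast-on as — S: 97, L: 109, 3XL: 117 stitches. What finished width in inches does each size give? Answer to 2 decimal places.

S 21.56 inches; L 24.22 inches; 3XL 26.00 inches.

18/4 = 4.5 sts per in.
S: 97 / 4.5 = 21.556 → 21.56 in.
L: 109 / 4.5 = 24.222 → 24.22 in.
3XL: 117 / 4.5 = 26.000 → 26.00 in.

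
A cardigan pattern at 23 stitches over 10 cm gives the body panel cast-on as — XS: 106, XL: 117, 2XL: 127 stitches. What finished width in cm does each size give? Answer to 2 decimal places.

XS 46.09 cm; XL 50.87 cm; 2XL 55.22 cm.

23/10 = 2.3 sts per cm.
XS: 106 / 2.3 = 46.087 → 46.09 cm.
XL: 117 / 2.3 = 50.870 → 50.87 cm.
2XL: 127 / 2.3 = 55.217 → 55.22 cm.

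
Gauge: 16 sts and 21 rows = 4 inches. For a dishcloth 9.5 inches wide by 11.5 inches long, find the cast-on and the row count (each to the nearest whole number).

Stitch gauge = 16/4 = 4 sts/in; 9.5 × 4 = 38.00 → 38 sts.
Row gauge = 21/4 = 5.25 rows/in; 11.5 × 5.25 = 60.38 → 60 rows.

Cast on 38 stitches and work 60 rows.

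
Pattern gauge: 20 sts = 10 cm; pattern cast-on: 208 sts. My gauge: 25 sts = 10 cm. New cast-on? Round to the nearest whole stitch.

Scale factor = 25 / 20 = 1.250.
208 × 25 / 20 = 260.00 sts.

Cast on 260 stitches.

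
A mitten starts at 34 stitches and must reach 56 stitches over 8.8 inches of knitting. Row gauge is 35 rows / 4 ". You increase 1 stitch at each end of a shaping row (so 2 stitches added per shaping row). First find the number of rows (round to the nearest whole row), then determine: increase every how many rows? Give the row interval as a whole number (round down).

Increase every 7th row.

Rows = 8.8 × 8.75 = 77.0 → 77 rows.
Stitches to add: 22 → 11 shaping rows (at 2 st each).
77 / 11 = 7.00 → every 7 rows.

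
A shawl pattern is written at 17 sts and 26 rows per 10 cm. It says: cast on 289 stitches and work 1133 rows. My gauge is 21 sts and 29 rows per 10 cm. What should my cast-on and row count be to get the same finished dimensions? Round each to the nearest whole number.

Cast on 357 stitches; work 1264 rows.

Stitches: 289 × 21/17 = 357.00 → 357.
Rows: 1133 × 29/26 = 1263.73 → 1264.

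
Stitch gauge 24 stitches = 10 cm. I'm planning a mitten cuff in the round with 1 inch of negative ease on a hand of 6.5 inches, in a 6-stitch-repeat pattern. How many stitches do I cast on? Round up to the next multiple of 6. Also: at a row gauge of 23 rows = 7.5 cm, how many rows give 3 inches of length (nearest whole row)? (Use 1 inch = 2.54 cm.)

Finished = 6.5 − 1 = 5.5 inches.
5.5 inches × 2.54 = 13.97 cm.
24/10 = 2.4 sts per cm; 13.97 × 2.4 = 33.53 sts.
Next multiple of 6 → 36.
3 inches = 7.62 cm; × 3.067 = 23.37 → 23 rows.

Cast on 36 stitches; work 23 rows.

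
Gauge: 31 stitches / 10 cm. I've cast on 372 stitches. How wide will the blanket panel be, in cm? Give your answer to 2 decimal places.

120.00 cm.

31 stitches / 10 cm = 3.1 stitches per cm.
372 / 3.1 = 120.000 cm.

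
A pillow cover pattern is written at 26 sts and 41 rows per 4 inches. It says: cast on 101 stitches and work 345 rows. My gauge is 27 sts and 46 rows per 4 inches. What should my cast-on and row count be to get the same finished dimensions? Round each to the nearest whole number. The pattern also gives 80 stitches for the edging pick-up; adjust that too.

Stitches: 101 × 27/26 = 104.88 → 105.
Rows: 345 × 46/41 = 387.07 → 387.
edging pick-up: 80 × 27/26 = 83.08 → 83.

Cast on 105 stitches; work 387 rows; edging pick-up 83 stitches.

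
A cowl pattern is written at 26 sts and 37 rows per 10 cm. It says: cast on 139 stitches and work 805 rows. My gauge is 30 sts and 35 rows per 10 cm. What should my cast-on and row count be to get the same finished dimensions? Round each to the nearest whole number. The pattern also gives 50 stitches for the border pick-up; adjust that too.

Cast on 160 stitches; work 761 rows; border pick-up 58 stitches.

Stitches: 139 × 30/26 = 160.38 → 160.
Rows: 805 × 35/37 = 761.49 → 761.
border pick-up: 50 × 30/26 = 57.69 → 58.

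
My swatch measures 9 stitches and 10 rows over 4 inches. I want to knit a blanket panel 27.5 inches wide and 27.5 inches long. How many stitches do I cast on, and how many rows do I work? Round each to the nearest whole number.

Cast on 62 stitches and work 69 rows.

Stitch gauge = 9/4 = 2.25 sts/in; 27.5 × 2.25 = 61.88 → 62 sts.
Row gauge = 10/4 = 2.5 rows/in; 27.5 × 2.5 = 68.75 → 69 rows.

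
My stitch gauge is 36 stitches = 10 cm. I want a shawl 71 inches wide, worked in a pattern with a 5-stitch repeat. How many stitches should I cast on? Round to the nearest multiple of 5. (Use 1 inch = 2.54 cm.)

71 in = 71 × 2.54 = 180.34 cm.
36 / 10 = 3.6 sts/cm.
180.34 × 3.6 = 649.22 sts.
→ 650.

CO 650 sts.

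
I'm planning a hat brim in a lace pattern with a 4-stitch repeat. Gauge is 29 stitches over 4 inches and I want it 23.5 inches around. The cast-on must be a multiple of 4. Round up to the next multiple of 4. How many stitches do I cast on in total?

Cast on 172 stitches.

29 / 4 = 7.25 sts per inch.
23.5 × 7.25 = 170.38 sts.
Next multiple of 4: 172.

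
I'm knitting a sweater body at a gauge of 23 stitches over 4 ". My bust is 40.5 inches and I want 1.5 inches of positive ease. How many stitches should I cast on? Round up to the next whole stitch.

Finished = 40.5 + 1.5 = 42 in.
23 / 4 = 5.75 sts per inch.
42.00 × 5.75 = 241.50 sts.
→ 242 sts.

242 stitches.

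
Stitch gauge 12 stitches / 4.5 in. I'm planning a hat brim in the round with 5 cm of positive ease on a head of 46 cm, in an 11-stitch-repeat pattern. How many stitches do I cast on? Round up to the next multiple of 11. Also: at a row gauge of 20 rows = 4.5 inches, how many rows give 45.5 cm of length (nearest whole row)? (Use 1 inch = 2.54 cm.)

Cast on 55 stitches; work 80 rows.

Finished = 46 + 5 = 51 cm.
51 cm × 1/2.54 = 20.08 inches.
12/4.5 = 2.667 sts per in; 20.08 × 2.667 = 53.54 sts.
Next multiple of 11 → 55.
45.5 cm = 17.91 inches; × 4.444 = 79.62 → 80 rows.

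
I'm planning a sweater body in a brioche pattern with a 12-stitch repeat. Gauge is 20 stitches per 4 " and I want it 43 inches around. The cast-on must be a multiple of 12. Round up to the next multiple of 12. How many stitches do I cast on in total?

20 / 4 = 5 sts per inch.
43 × 5 = 215.00 sts.
Next multiple of 12: 216.

CO 216 sts.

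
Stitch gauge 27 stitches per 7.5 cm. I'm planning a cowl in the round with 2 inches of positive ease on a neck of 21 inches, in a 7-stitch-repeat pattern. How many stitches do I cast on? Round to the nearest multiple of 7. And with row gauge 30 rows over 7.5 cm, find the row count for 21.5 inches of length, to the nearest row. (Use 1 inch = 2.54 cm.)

Cast on 210 stitches; work 218 rows.

Finished = 21 + 2 = 23 inches.
23 inches × 2.54 = 58.42 cm.
27/7.5 = 3.6 sts per cm; 58.42 × 3.6 = 210.31 sts.
Nearest multiple of 7 → 210.
21.5 inches = 54.61 cm; × 4 = 218.44 → 218 rows.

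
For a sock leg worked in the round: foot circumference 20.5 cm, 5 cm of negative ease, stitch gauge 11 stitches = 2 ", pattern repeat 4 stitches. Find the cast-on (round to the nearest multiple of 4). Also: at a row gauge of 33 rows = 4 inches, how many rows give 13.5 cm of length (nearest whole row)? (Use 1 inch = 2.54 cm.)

Finished = 20.5 − 5 = 15.5 cm.
15.5 cm × 1/2.54 = 6.10 inches.
11/2 = 5.5 sts per in; 6.10 × 5.5 = 33.56 sts.
Nearest multiple of 4 → 32.
13.5 cm = 5.31 inches; × 8.25 = 43.85 → 44 rows.

Cast on 32 stitches; work 44 rows.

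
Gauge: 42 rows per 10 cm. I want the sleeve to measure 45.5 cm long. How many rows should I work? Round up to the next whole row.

Knit 192 rows.

42 rows / 10 cm = 4.2 rows per cm.
45.5 × 4.2 = 191.10 rows.
Round up → 192.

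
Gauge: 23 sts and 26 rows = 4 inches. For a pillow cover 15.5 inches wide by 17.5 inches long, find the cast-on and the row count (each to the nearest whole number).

Cast on 89 stitches and work 114 rows.

Stitch gauge = 23/4 = 5.75 sts/in; 15.5 × 5.75 = 89.12 → 89 sts.
Row gauge = 26/4 = 6.5 rows/in; 17.5 × 6.5 = 113.75 → 114 rows.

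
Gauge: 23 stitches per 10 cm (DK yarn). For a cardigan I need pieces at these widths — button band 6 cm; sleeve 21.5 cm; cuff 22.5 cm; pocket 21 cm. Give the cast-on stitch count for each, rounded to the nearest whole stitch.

button band 14; sleeve 49; cuff 52; pocket 48.

Rate = 23/10 = 2.3 sts per cm.
button band: 6 × 2.3 = 13.80 → 14.
sleeve: 21.5 × 2.3 = 49.45 → 49.
cuff: 22.5 × 2.3 = 51.75 → 52.
pocket: 21 × 2.3 = 48.30 → 48.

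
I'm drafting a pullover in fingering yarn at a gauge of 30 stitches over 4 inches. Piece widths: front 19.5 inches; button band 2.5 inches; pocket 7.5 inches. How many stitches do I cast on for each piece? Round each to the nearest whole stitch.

Rate = 30/4 = 7.5 sts per in.
front: 19.5 × 7.5 = 146.25 → 146.
button band: 2.5 × 7.5 = 18.75 → 19.
pocket: 7.5 × 7.5 = 56.25 → 56.

front 146; button band 19; pocket 56.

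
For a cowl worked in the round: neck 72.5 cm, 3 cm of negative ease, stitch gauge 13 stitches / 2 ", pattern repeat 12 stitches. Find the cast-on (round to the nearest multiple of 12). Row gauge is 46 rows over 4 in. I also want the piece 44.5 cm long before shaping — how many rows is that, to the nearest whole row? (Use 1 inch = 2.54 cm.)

Finished = 72.5 − 3 = 69.5 cm.
69.5 cm × 1/2.54 = 27.36 inches.
13/2 = 6.5 sts per in; 27.36 × 6.5 = 177.85 sts.
Nearest multiple of 12 → 180.
44.5 cm = 17.52 inches; × 11.5 = 201.48 → 201 rows.

Cast on 180 stitches; work 201 rows.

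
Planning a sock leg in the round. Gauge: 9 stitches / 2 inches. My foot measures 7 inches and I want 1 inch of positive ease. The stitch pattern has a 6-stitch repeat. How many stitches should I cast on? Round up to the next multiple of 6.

Finished = 7 + 1 = 8 inches.
9 / 2 = 4.5 sts/in.
8 × 4.5 = 36.00 sts.
Next multiple of 6: 36.

Cast on 36 stitches.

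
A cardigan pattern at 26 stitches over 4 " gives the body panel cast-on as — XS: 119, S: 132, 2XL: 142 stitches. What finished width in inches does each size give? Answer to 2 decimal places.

26/4 = 6.5 sts per in.
XS: 119 / 6.5 = 18.308 → 18.31 in.
S: 132 / 6.5 = 20.308 → 20.31 in.
2XL: 142 / 6.5 = 21.846 → 21.85 in.

XS 18.31 inches; S 20.31 inches; 2XL 21.85 inches.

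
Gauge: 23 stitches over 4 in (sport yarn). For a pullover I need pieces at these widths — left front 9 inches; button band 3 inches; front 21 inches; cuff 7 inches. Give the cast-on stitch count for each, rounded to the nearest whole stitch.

left front 52; button band 17; front 121; cuff 40.

Rate = 23/4 = 5.75 sts per in.
left front: 9 × 5.75 = 51.75 → 52.
button band: 3 × 5.75 = 17.25 → 17.
front: 21 × 5.75 = 120.75 → 121.
cuff: 7 × 5.75 = 40.25 → 40.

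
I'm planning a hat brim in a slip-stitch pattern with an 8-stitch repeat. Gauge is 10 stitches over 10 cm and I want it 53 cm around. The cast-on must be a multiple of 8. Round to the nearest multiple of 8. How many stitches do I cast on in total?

10 / 10 = 1 sts per cm.
53 × 1 = 53.00 sts.
Nearest multiple of 8: 56.

Cast on 56 stitches.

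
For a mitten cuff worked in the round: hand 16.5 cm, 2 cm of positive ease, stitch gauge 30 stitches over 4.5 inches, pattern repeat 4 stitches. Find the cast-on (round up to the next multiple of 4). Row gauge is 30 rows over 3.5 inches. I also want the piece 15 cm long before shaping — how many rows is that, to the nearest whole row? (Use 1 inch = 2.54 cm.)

Finished = 16.5 + 2 = 18.5 cm.
18.5 cm × 1/2.54 = 7.28 inches.
30/4.5 = 6.667 sts per in; 7.28 × 6.667 = 48.56 sts.
Next multiple of 4 → 52.
15 cm = 5.91 inches; × 8.571 = 50.62 → 51 rows.

Cast on 52 stitches; work 51 rows.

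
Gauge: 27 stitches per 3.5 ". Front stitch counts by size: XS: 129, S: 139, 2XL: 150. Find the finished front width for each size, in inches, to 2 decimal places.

27/3.5 = 7.714 sts per in.
XS: 129 / 7.714 = 16.722 → 16.72 in.
S: 139 / 7.714 = 18.019 → 18.02 in.
2XL: 150 / 7.714 = 19.444 → 19.44 in.

XS 16.72 inches; S 18.02 inches; 2XL 19.44 inches.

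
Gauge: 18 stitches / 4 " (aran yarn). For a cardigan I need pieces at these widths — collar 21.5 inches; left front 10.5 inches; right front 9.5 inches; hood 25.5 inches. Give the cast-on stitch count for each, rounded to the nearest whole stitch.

collar 97; left front 47; right front 43; hood 115.

Rate = 18/4 = 4.5 sts per in.
collar: 21.5 × 4.5 = 96.75 → 97.
left front: 10.5 × 4.5 = 47.25 → 47.
right front: 9.5 × 4.5 = 42.75 → 43.
hood: 25.5 × 4.5 = 114.75 → 115.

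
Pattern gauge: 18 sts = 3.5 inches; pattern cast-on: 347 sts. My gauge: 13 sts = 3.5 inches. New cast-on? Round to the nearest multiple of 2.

Scale factor = 13 / 18 = 0.722.
347 × 13 / 18 = 250.61 sts.
→ 250 sts.

Cast on 250 stitches.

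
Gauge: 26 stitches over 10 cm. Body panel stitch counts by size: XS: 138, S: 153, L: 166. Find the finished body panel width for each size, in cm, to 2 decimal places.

26/10 = 2.6 sts per cm.
XS: 138 / 2.6 = 53.077 → 53.08 cm.
S: 153 / 2.6 = 58.846 → 58.85 cm.
L: 166 / 2.6 = 63.846 → 63.85 cm.

XS 53.08 cm; S 58.85 cm; L 63.85 cm.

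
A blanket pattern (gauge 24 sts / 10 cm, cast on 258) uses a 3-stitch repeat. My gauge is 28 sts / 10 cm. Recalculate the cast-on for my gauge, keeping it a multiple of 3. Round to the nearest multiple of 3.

258 × 28 / 24 = 301.00.
Nearest multiple of 3: 300.

CO 300 sts.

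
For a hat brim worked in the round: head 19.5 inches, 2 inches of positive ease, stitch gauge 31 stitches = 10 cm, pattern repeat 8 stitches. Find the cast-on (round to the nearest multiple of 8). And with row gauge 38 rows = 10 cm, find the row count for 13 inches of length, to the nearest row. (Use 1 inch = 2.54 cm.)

Cast on 168 stitches; work 125 rows.

Finished = 19.5 + 2 = 21.5 inches.
21.5 inches × 2.54 = 54.61 cm.
31/10 = 3.1 sts per cm; 54.61 × 3.1 = 169.29 sts.
Nearest multiple of 8 → 168.
13 inches = 33.02 cm; × 3.8 = 125.48 → 125 rows.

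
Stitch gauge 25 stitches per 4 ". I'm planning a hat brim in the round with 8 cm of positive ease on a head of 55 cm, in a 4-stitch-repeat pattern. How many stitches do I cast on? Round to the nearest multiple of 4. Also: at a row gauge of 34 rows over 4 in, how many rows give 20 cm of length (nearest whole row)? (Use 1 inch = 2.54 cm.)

Finished = 55 + 8 = 63 cm.
63 cm × 1/2.54 = 24.80 inches.
25/4 = 6.25 sts per in; 24.80 × 6.25 = 155.02 sts.
Nearest multiple of 4 → 156.
20 cm = 7.87 inches; × 8.5 = 66.93 → 67 rows.

Cast on 156 stitches; work 67 rows.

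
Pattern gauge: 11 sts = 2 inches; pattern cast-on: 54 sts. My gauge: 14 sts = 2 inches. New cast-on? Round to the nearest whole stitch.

Scale factor = 14 / 11 = 1.273.
54 × 14 / 11 = 68.73 sts.
→ 69 sts.

69 stitches.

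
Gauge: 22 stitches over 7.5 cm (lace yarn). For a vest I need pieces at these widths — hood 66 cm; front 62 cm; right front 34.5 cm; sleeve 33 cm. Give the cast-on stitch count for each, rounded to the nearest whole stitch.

Rate = 22/7.5 = 2.933 sts per cm.
hood: 66 × 2.933 = 193.60 → 194.
front: 62 × 2.933 = 181.87 → 182.
right front: 34.5 × 2.933 = 101.20 → 101.
sleeve: 33 × 2.933 = 96.80 → 97.

hood 194; front 182; right front 101; sleeve 97.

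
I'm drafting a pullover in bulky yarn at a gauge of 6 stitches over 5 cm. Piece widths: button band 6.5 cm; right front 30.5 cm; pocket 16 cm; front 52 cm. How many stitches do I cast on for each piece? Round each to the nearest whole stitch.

Rate = 6/5 = 1.2 sts per cm.
button band: 6.5 × 1.2 = 7.80 → 8.
right front: 30.5 × 1.2 = 36.60 → 37.
pocket: 16 × 1.2 = 19.20 → 19.
front: 52 × 1.2 = 62.40 → 62.

button band 8; right front 37; pocket 19; front 62.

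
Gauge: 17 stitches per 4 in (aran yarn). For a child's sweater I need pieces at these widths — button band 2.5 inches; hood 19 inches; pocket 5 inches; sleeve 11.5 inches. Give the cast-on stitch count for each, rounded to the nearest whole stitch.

Rate = 17/4 = 4.25 sts per in.
button band: 2.5 × 4.25 = 10.62 → 11.
hood: 19 × 4.25 = 80.75 → 81.
pocket: 5 × 4.25 = 21.25 → 21.
sleeve: 11.5 × 4.25 = 48.88 → 49.

button band 11; hood 81; pocket 21; sleeve 49.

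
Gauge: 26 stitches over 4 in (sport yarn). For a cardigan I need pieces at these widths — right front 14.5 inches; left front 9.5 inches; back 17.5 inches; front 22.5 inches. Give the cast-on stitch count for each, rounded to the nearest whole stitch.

right front 94; left front 62; back 114; front 146.

Rate = 26/4 = 6.5 sts per in.
right front: 14.5 × 6.5 = 94.25 → 94.
left front: 9.5 × 6.5 = 61.75 → 62.
back: 17.5 × 6.5 = 113.75 → 114.
front: 22.5 × 6.5 = 146.25 → 146.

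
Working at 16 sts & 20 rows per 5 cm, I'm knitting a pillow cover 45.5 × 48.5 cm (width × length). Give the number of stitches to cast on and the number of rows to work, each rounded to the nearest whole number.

Stitch gauge = 16/5 = 3.2 sts/cm; 45.5 × 3.2 = 145.60 → 146 sts.
Row gauge = 20/5 = 4 rows/cm; 48.5 × 4 = 194.00 → 194 rows.

Cast on 146 stitches and work 194 rows.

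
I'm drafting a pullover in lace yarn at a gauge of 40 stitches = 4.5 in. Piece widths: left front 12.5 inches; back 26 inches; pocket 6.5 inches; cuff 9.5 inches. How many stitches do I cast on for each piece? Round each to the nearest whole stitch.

left front 111; back 231; pocket 58; cuff 84.

Rate = 40/4.5 = 8.889 sts per in.
left front: 12.5 × 8.889 = 111.11 → 111.
back: 26 × 8.889 = 231.11 → 231.
pocket: 6.5 × 8.889 = 57.78 → 58.
cuff: 9.5 × 8.889 = 84.44 → 84.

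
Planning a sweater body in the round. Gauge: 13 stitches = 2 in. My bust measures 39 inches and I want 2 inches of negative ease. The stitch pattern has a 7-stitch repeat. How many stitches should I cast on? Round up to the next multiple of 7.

CO 245 sts.

Finished = 39 − 2 = 37 inches.
13 / 2 = 6.5 sts/in.
37 × 6.5 = 240.50 sts.
Next multiple of 7: 245.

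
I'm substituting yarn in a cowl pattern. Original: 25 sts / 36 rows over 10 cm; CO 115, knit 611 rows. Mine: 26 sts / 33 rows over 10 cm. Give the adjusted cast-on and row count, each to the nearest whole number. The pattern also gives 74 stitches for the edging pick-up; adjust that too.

Stitches: 115 × 26/25 = 119.60 → 120.
Rows: 611 × 33/36 = 560.08 → 560.
edging pick-up: 74 × 26/25 = 76.96 → 77.

Cast on 120 stitches; work 560 rows; edging pick-up 77 stitches.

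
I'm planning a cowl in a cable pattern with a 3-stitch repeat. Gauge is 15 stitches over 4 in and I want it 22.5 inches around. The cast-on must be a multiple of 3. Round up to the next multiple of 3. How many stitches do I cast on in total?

Cast on 87 stitches.

15 / 4 = 3.75 sts per inch.
22.5 × 3.75 = 84.38 sts.
Next multiple of 3: 87.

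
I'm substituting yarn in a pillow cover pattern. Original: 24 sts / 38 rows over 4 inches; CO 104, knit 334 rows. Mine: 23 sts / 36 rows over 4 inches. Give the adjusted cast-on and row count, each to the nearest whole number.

Cast on 100 stitches; work 316 rows.

Stitches: 104 × 23/24 = 99.67 → 100.
Rows: 334 × 36/38 = 316.42 → 316.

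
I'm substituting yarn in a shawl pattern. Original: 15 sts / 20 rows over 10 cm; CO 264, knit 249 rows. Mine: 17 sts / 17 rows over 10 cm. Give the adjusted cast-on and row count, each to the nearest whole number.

Stitches: 264 × 17/15 = 299.20 → 299.
Rows: 249 × 17/20 = 211.65 → 212.

Cast on 299 stitches; work 212 rows.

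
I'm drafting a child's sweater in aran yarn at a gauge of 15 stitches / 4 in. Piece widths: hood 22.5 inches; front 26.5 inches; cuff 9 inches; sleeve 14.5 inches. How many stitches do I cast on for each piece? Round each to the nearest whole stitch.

Rate = 15/4 = 3.75 sts per in.
hood: 22.5 × 3.75 = 84.38 → 84.
front: 26.5 × 3.75 = 99.38 → 99.
cuff: 9 × 3.75 = 33.75 → 34.
sleeve: 14.5 × 3.75 = 54.38 → 54.

hood 84; front 99; cuff 34; sleeve 54.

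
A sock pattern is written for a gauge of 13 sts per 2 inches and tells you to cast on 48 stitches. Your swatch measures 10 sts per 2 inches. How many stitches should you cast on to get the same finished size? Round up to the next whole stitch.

Cast on 37 stitches.

Scale factor = 10 / 13 = 0.769.
48 × 10 / 13 = 36.92 sts.
→ 37 sts.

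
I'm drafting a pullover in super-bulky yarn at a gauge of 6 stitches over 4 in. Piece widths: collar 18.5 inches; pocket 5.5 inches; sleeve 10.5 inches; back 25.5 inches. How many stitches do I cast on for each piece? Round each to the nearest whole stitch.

Rate = 6/4 = 1.5 sts per in.
collar: 18.5 × 1.5 = 27.75 → 28.
pocket: 5.5 × 1.5 = 8.25 → 8.
sleeve: 10.5 × 1.5 = 15.75 → 16.
back: 25.5 × 1.5 = 38.25 → 38.

collar 28; pocket 8; sleeve 16; back 38.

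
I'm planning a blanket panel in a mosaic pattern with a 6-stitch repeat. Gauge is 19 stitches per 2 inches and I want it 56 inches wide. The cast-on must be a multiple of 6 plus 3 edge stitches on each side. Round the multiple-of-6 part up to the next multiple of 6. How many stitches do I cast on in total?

534 stitches.

19 / 2 = 9.5 sts per inch.
56 × 9.5 = 532.00 sts.
Less 6 edge sts → 526.00 for the repeat.
Next multiple of 6: 528.
Add back 6 edge sts → 534.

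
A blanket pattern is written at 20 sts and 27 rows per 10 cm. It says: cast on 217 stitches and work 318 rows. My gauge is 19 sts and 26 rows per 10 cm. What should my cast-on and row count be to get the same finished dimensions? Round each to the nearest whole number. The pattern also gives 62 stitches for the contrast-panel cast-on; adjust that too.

Cast on 206 stitches; work 306 rows; contrast-panel cast-on 59 stitches.

Stitches: 217 × 19/20 = 206.15 → 206.
Rows: 318 × 26/27 = 306.22 → 306.
contrast-panel cast-on: 62 × 19/20 = 58.90 → 59.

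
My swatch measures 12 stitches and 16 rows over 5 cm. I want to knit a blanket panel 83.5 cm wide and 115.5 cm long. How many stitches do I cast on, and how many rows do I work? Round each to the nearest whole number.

Cast on 200 stitches and work 370 rows.

Stitch gauge = 12/5 = 2.4 sts/cm; 83.5 × 2.4 = 200.40 → 200 sts.
Row gauge = 16/5 = 3.2 rows/cm; 115.5 × 3.2 = 369.60 → 370 rows.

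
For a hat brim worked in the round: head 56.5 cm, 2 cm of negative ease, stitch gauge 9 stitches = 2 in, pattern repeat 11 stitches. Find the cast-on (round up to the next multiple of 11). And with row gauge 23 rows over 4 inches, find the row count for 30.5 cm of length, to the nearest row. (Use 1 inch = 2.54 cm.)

Cast on 99 stitches; work 69 rows.

Finished = 56.5 − 2 = 54.5 cm.
54.5 cm × 1/2.54 = 21.46 inches.
9/2 = 4.5 sts per in; 21.46 × 4.5 = 96.56 sts.
Next multiple of 11 → 99.
30.5 cm = 12.01 inches; × 5.75 = 69.05 → 69 rows.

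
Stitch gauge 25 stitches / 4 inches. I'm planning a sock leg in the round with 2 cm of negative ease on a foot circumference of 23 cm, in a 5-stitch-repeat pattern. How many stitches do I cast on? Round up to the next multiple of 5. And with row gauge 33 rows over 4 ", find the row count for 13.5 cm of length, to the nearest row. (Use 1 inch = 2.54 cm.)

Cast on 55 stitches; work 44 rows.

Finished = 23 − 2 = 21 cm.
21 cm × 1/2.54 = 8.27 inches.
25/4 = 6.25 sts per in; 8.27 × 6.25 = 51.67 sts.
Next multiple of 5 → 55.
13.5 cm = 5.31 inches; × 8.25 = 43.85 → 44 rows.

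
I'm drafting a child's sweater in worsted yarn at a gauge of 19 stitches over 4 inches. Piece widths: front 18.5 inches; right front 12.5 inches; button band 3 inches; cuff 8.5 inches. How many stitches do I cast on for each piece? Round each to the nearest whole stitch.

front 88; right front 59; button band 14; cuff 40.

Rate = 19/4 = 4.75 sts per in.
front: 18.5 × 4.75 = 87.88 → 88.
right front: 12.5 × 4.75 = 59.38 → 59.
button band: 3 × 4.75 = 14.25 → 14.
cuff: 8.5 × 4.75 = 40.38 → 40.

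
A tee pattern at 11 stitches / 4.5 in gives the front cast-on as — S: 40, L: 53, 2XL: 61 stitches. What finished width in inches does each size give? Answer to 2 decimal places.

11/4.5 = 2.444 sts per in.
S: 40 / 2.444 = 16.364 → 16.36 in.
L: 53 / 2.444 = 21.682 → 21.68 in.
2XL: 61 / 2.444 = 24.955 → 24.95 in.

S 16.36 inches; L 21.68 inches; 2XL 24.95 inches.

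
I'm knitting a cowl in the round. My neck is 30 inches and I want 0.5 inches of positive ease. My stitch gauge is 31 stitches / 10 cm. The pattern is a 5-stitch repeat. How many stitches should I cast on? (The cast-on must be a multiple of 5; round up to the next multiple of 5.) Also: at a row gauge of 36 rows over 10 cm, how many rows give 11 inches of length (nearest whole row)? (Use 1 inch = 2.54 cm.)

Cast on 245 stitches; work 101 rows.

Finished = 30 + 0.5 = 30.5 inches.
30.5 inches × 2.54 = 77.47 cm.
31/10 = 3.1 sts per cm; 77.47 × 3.1 = 240.16 sts.
Next multiple of 5 → 245.
11 inches = 27.94 cm; × 3.6 = 100.58 → 101 rows.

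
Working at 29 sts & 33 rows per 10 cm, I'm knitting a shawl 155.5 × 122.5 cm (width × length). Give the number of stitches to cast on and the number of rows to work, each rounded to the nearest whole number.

Cast on 451 stitches and work 404 rows.

Stitch gauge = 29/10 = 2.9 sts/cm; 155.5 × 2.9 = 450.95 → 451 sts.
Row gauge = 33/10 = 3.3 rows/cm; 122.5 × 3.3 = 404.25 → 404 rows.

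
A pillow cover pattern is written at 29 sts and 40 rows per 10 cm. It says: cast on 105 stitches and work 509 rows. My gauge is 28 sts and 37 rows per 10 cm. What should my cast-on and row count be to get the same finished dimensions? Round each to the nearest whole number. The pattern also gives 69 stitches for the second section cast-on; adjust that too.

Stitches: 105 × 28/29 = 101.38 → 101.
Rows: 509 × 37/40 = 470.82 → 471.
second section cast-on: 69 × 28/29 = 66.62 → 67.

Cast on 101 stitches; work 471 rows; second section cast-on 67 stitches.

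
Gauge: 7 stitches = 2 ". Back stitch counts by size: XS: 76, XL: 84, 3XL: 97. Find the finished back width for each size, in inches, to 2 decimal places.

7/2 = 3.5 sts per in.
XS: 76 / 3.5 = 21.714 → 21.71 in.
XL: 84 / 3.5 = 24.000 → 24.00 in.
3XL: 97 / 3.5 = 27.714 → 27.71 in.

XS 21.71 inches; XL 24.00 inches; 3XL 27.71 inches.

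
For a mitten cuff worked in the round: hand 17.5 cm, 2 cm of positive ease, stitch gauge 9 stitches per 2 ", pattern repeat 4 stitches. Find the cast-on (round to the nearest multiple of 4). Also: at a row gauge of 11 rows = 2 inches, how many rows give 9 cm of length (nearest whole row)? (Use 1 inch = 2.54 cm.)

Cast on 36 stitches; work 19 rows.

Finished = 17.5 + 2 = 19.5 cm.
19.5 cm × 1/2.54 = 7.68 inches.
9/2 = 4.5 sts per in; 7.68 × 4.5 = 34.55 sts.
Nearest multiple of 4 → 36.
9 cm = 3.54 inches; × 5.5 = 19.49 → 19 rows.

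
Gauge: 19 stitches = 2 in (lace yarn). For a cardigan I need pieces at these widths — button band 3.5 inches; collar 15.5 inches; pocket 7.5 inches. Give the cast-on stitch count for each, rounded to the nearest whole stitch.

Rate = 19/2 = 9.5 sts per in.
button band: 3.5 × 9.5 = 33.25 → 33.
collar: 15.5 × 9.5 = 147.25 → 147.
pocket: 7.5 × 9.5 = 71.25 → 71.

button band 33; collar 147; pocket 71.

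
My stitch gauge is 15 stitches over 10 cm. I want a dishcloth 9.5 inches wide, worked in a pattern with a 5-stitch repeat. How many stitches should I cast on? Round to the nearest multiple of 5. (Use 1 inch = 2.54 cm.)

9.5 in = 9.5 × 2.54 = 24.13 cm.
15 / 10 = 1.5 sts/cm.
24.13 × 1.5 = 36.20 sts.
→ 35.

CO 35 sts.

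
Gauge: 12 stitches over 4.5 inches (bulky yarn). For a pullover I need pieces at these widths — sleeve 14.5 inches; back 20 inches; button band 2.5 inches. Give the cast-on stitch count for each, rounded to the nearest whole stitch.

sleeve 39; back 53; button band 7.

Rate = 12/4.5 = 2.667 sts per in.
sleeve: 14.5 × 2.667 = 38.67 → 39.
back: 20 × 2.667 = 53.33 → 53.
button band: 2.5 × 2.667 = 6.67 → 7.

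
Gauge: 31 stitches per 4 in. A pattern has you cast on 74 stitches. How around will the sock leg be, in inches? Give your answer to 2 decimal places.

9.55 inches.

31 stitches / 4 inch = 7.75 stitches per inch.
74 / 7.75 = 9.548 inches.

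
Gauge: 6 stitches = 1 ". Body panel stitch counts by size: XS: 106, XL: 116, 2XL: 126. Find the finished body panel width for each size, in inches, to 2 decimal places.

6/1 = 6 sts per in.
XS: 106 / 6 = 17.667 → 17.67 in.
XL: 116 / 6 = 19.333 → 19.33 in.
2XL: 126 / 6 = 21.000 → 21.00 in.

XS 17.67 inches; XL 19.33 inches; 2XL 21.00 inches.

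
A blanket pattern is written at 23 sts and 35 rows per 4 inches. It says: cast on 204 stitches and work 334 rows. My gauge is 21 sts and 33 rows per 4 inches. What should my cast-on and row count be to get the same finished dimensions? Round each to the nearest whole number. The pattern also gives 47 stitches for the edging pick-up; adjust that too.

Stitches: 204 × 21/23 = 186.26 → 186.
Rows: 334 × 33/35 = 314.91 → 315.
edging pick-up: 47 × 21/23 = 42.91 → 43.

Cast on 186 stitches; work 315 rows; edging pick-up 43 stitches.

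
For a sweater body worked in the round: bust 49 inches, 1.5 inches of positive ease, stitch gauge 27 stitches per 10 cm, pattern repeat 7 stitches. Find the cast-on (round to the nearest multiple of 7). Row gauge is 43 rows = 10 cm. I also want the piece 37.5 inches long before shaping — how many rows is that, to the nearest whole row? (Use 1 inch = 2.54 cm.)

Finished = 49 + 1.5 = 50.5 inches.
50.5 inches × 2.54 = 128.27 cm.
27/10 = 2.7 sts per cm; 128.27 × 2.7 = 346.33 sts.
Nearest multiple of 7 → 343.
37.5 inches = 95.25 cm; × 4.3 = 409.57 → 410 rows.

Cast on 343 stitches; work 410 rows.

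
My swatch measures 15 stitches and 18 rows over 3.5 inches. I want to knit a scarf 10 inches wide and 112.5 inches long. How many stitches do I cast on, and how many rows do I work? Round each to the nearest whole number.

Cast on 43 stitches and work 579 rows.

Stitch gauge = 15/3.5 = 4.286 sts/in; 10 × 4.286 = 42.86 → 43 sts.
Row gauge = 18/3.5 = 5.143 rows/in; 112.5 × 5.143 = 578.57 → 579 rows.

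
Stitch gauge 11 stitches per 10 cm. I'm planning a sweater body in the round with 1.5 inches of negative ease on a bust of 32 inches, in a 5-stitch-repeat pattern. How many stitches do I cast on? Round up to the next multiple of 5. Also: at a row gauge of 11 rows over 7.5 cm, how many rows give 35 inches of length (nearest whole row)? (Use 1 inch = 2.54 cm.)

Finished = 32 − 1.5 = 30.5 inches.
30.5 inches × 2.54 = 77.47 cm.
11/10 = 1.1 sts per cm; 77.47 × 1.1 = 85.22 sts.
Next multiple of 5 → 90.
35 inches = 88.90 cm; × 1.467 = 130.39 → 130 rows.

Cast on 90 stitches; work 130 rows.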